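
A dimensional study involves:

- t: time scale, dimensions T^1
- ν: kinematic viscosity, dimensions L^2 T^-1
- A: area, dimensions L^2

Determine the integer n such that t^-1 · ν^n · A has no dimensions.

-1

Balance the L exponent: (2)·n from ν, plus −(0) + (2) = 2 from the rest, must sum to zero.
2n + 2 = 0, so n = -1.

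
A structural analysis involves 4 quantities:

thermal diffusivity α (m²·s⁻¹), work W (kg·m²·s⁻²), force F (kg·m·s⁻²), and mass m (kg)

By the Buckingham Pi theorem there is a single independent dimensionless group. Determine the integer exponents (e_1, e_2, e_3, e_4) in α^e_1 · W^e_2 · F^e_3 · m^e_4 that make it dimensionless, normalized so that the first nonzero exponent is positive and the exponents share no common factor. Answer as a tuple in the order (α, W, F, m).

M: e_1·(0) + e_2·(1) + e_3·(1) + e_4·(1) = 0
L: e_1·(2) + e_2·(2) + e_3·(1) + e_4·(0) = 0
T: e_1·(-1) + e_2·(-2) + e_3·(-2) + e_4·(0) = 0
Solving this homogeneous linear system for the smallest-integer solution (first nonzero entry positive) gives (2, -3, 2, 1).

(2, -3, 2, 1)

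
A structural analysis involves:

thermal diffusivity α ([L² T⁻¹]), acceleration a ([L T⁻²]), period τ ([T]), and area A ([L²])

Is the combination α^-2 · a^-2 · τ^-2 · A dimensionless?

Sum the exponent of each base dimension across the product:
  L: −2·[α]_L − 2·[a]_L − 2·[τ]_L + [A]_L = −2·(2) − 2·(1) − 2·(0) + (2) = -4
  T: −2·[α]_T − 2·[a]_T − 2·[τ]_T + [A]_T = −2·(-1) − 2·(-2) − 2·(1) + (0) = 4
Net dimensions [L⁻⁴ T⁴] ≠ [1] — not dimensionless.

no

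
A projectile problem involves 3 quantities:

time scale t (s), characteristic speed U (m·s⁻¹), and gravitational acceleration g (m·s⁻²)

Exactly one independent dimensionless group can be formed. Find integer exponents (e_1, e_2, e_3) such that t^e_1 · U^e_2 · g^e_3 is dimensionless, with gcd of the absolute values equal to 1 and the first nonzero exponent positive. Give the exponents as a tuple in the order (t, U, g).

(1, -1, 1)

L: e_1·(0) + e_2·(1) + e_3·(1) = 0
T: e_1·(1) + e_2·(-1) + e_3·(-2) = 0
Solving this homogeneous linear system for the smallest-integer solution (first nonzero entry positive) gives (1, -1, 1).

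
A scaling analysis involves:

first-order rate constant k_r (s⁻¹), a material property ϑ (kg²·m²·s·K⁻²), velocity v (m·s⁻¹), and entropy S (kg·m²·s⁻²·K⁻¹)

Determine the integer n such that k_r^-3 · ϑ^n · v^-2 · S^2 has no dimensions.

-1

Balance the M exponent: (2)·n from ϑ, plus −3·(0) − 2·(0) + 2·(1) = 2 from the rest, must sum to zero.
2n + 2 = 0, so n = -1.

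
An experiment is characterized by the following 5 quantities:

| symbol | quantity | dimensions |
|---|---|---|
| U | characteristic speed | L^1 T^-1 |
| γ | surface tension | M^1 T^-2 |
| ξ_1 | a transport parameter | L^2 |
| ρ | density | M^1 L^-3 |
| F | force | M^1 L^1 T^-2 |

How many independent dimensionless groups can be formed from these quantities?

There are 5 variables and 3 base dimensions (M, L, T).
The dimension matrix has rank 3.
Independent dimensionless groups: 5 − 3 = 2.

2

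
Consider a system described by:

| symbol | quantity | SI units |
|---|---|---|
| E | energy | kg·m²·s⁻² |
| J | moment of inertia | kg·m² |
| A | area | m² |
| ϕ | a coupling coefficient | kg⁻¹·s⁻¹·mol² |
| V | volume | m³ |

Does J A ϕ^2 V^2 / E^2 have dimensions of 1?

no

Sum the exponent of each base dimension across the product:
  M: −2·[E]_M + [J]_M + [A]_M + 2·[ϕ]_M + 2·[V]_M = −2·(1) + (1) + (0) + 2·(-1) + 2·(0) = -3
  L: −2·[E]_L + [J]_L + [A]_L + 2·[ϕ]_L + 2·[V]_L = −2·(2) + (2) + (2) + 2·(0) + 2·(3) = 6
  T: −2·[E]_T + [J]_T + [A]_T + 2·[ϕ]_T + 2·[V]_T = −2·(-2) + (0) + (0) + 2·(-1) + 2·(0) = 2
  N: −2·[E]_N + [J]_N + [A]_N + 2·[ϕ]_N + 2·[V]_N = −2·(0) + (0) + (0) + 2·(2) + 2·(0) = 4
Net dimensions [M⁻³ L⁶ T² N⁴] ≠ [1] — not dimensionless.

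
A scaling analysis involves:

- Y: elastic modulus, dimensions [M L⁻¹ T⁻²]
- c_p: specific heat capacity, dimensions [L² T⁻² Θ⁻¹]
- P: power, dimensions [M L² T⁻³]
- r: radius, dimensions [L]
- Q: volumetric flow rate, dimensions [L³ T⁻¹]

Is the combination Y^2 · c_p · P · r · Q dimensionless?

no

Sum the exponent of each base dimension across the product:
  M: 2·[Y]_M + [c_p]_M + [P]_M + [r]_M + [Q]_M = 2·(1) + (0) + (1) + (0) + (0) = 3
  L: 2·[Y]_L + [c_p]_L + [P]_L + [r]_L + [Q]_L = 2·(-1) + (2) + (2) + (1) + (3) = 6
  T: 2·[Y]_T + [c_p]_T + [P]_T + [r]_T + [Q]_T = 2·(-2) + (-2) + (-3) + (0) + (-1) = -10
  Θ: 2·[Y]_Θ + [c_p]_Θ + [P]_Θ + [r]_Θ + [Q]_Θ = 2·(0) + (-1) + (0) + (0) + (0) = -1
Net dimensions [M³ L⁶ T⁻¹⁰ Θ⁻¹] ≠ [1] — not dimensionless.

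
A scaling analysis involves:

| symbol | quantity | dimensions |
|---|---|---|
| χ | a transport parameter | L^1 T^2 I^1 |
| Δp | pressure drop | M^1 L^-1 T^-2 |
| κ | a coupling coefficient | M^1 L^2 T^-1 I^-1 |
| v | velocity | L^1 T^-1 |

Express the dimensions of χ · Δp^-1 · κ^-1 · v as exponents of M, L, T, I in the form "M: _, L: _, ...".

Collect each base-dimension exponent across the product:
  M: (0) − (1) − (1) + (0) = -2
  L: (1) − (-1) − (2) + (1) = 1
  T: (2) − (-2) − (-1) + (-1) = 4
  I: (1) − (0) − (-1) + (0) = 2
So the dimensions are [M⁻² L T⁴ I²].

M: -2, L: 1, T: 4, I: 2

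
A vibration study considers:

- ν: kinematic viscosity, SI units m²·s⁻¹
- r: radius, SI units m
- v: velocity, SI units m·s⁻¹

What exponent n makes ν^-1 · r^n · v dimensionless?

Balance the L exponent: (1)·n from r, plus −(2) + (1) = -1 from the rest, must sum to zero.
n − 1 = 0, so n = 1.

1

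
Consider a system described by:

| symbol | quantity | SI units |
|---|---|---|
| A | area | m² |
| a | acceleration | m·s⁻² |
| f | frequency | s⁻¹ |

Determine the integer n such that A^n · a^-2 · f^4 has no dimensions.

Balance the L exponent: (2)·n from A, plus −2·(1) + 4·(0) = -2 from the rest, must sum to zero.
2n − 2 = 0, so n = 1.

1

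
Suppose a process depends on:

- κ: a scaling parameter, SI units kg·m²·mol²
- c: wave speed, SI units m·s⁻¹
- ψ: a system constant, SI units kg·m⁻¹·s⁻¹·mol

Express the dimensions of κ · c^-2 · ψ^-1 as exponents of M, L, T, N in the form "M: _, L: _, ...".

M: 0, L: 1, T: 3, N: 1

Collect each base-dimension exponent across the product:
  M: (1) − 2·(0) − (1) = 0
  L: (2) − 2·(1) − (-1) = 1
  T: (0) − 2·(-1) − (-1) = 3
  N: (2) − 2·(0) − (1) = 1
So the dimensions are [L T³ N].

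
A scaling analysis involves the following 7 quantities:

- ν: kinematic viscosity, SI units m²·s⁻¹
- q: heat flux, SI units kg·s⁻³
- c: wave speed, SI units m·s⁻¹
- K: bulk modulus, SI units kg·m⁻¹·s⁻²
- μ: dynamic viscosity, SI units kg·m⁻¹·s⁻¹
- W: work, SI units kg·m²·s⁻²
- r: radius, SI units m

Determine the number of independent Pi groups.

4

There are 7 variables and 3 base dimensions (M, L, T).
The dimension matrix has rank 3.
Independent dimensionless groups: 7 − 3 = 4.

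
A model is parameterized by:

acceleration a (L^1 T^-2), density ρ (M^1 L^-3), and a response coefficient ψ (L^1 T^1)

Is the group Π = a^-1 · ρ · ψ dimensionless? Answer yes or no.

Sum the exponent of each base dimension across the product:
  M: −[a]_M + [ρ]_M + [ψ]_M = −(0) + (1) + (0) = 1
  L: −[a]_L + [ρ]_L + [ψ]_L = −(1) + (-3) + (1) = -3
  T: −[a]_T + [ρ]_T + [ψ]_T = −(-2) + (0) + (1) = 3
Net dimensions [M L⁻³ T³] ≠ [1] — not dimensionless.

no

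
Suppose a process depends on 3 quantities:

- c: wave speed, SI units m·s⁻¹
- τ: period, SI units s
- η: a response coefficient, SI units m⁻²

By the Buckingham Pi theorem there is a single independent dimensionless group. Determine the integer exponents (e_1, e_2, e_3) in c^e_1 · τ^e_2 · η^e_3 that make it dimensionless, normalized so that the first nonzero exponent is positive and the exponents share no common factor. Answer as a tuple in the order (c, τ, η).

L: e_1·(1) + e_2·(0) + e_3·(-2) = 0
T: e_1·(-1) + e_2·(1) + e_3·(0) = 0
Solving this homogeneous linear system for the smallest-integer solution (first nonzero entry positive) gives (2, 2, 1).

(2, 2, 1)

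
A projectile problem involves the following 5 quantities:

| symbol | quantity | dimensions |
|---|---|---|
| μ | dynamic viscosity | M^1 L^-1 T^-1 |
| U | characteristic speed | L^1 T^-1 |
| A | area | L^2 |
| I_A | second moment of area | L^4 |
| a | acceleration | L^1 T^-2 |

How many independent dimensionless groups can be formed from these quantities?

There are 5 variables and 3 base dimensions (M, L, T).
The dimension matrix has rank 3.
Independent dimensionless groups: 5 − 3 = 2.

2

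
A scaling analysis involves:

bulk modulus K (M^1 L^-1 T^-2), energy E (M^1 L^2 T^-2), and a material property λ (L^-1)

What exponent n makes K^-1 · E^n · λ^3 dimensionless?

1

Balance the M exponent: (1)·n from E, plus −(1) + 3·(0) = -1 from the rest, must sum to zero.
n − 1 = 0, so n = 1.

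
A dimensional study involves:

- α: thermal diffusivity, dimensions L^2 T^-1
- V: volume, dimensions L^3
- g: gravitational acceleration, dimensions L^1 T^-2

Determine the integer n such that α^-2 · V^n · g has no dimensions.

Balance the L exponent: (3)·n from V, plus −2·(2) + (1) = -3 from the rest, must sum to zero.
3n − 3 = 0, so n = 1.

1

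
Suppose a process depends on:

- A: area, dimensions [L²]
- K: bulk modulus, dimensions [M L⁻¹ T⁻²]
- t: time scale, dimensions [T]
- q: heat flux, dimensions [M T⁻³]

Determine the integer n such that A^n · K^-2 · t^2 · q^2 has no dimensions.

-1

Balance the L exponent: (2)·n from A, plus −2·(-1) + 2·(0) + 2·(0) = 2 from the rest, must sum to zero.
2n + 2 = 0, so n = -1.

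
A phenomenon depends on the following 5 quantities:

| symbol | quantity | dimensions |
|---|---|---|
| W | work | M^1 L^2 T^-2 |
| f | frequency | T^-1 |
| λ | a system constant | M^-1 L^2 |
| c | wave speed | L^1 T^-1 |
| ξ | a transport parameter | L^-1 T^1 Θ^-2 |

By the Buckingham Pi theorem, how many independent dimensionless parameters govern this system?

There are 5 variables and 4 base dimensions (M, L, T, Θ).
The dimension matrix has rank 4.
Independent dimensionless groups: 5 − 4 = 1.

1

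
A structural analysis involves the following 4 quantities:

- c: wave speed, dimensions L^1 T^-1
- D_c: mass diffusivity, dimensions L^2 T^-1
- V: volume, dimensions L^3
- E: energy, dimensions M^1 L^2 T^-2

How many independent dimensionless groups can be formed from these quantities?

There are 4 variables and 3 base dimensions (M, L, T).
The dimension matrix has rank 3.
Independent dimensionless groups: 4 − 3 = 1.

1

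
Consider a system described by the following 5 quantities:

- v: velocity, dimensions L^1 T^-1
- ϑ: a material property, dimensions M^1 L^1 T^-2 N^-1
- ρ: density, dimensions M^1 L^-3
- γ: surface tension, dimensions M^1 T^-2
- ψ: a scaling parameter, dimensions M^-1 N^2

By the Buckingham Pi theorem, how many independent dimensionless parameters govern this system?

1

There are 5 variables and 4 base dimensions (M, L, T, N).
The dimension matrix has rank 4.
Independent dimensionless groups: 5 − 4 = 1.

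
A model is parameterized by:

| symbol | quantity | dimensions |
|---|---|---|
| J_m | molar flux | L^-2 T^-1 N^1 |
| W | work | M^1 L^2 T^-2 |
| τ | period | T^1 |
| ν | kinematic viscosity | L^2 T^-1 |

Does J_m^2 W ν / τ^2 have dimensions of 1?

Sum the exponent of each base dimension across the product:
  M: 2·[J_m]_M + [W]_M − 2·[τ]_M + [ν]_M = 2·(0) + (1) − 2·(0) + (0) = 1
  L: 2·[J_m]_L + [W]_L − 2·[τ]_L + [ν]_L = 2·(-2) + (2) − 2·(0) + (2) = 0
  T: 2·[J_m]_T + [W]_T − 2·[τ]_T + [ν]_T = 2·(-1) + (-2) − 2·(1) + (-1) = -7
  N: 2·[J_m]_N + [W]_N − 2·[τ]_N + [ν]_N = 2·(1) + (0) − 2·(0) + (0) = 2
Net dimensions [M T⁻⁷ N²] ≠ [1] — not dimensionless.

no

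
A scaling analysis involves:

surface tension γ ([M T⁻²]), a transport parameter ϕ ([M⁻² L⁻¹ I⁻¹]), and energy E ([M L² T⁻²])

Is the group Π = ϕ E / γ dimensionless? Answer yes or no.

Sum the exponent of each base dimension across the product:
  M: −[γ]_M + [ϕ]_M + [E]_M = −(1) + (-2) + (1) = -2
  L: −[γ]_L + [ϕ]_L + [E]_L = −(0) + (-1) + (2) = 1
  T: −[γ]_T + [ϕ]_T + [E]_T = −(-2) + (0) + (-2) = 0
  I: −[γ]_I + [ϕ]_I + [E]_I = −(0) + (-1) + (0) = -1
Net dimensions [M⁻² L I⁻¹] ≠ [1] — not dimensionless.

no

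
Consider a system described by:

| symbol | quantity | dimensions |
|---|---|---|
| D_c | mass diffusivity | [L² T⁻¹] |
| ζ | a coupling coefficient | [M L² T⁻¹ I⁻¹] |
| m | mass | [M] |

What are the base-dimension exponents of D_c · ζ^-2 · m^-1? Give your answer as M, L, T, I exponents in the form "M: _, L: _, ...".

M: -3, L: -2, T: 1, I: 2

Collect each base-dimension exponent across the product:
  M: (0) − 2·(1) − (1) = -3
  L: (2) − 2·(2) − (0) = -2
  T: (-1) − 2·(-1) − (0) = 1
  I: (0) − 2·(-1) − (0) = 2
So the dimensions are [M⁻³ L⁻² T I²].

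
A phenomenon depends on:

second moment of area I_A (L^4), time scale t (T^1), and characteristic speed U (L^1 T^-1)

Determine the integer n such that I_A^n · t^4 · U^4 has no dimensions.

-1

Balance the L exponent: (4)·n from I_A, plus 4·(0) + 4·(1) = 4 from the rest, must sum to zero.
4n + 4 = 0, so n = -1.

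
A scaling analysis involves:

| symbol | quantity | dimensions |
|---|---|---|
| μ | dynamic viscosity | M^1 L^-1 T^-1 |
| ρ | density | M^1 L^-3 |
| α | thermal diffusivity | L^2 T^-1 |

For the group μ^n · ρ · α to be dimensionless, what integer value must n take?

Balance the M exponent: (1)·n from μ, plus (1) + (0) = 1 from the rest, must sum to zero.
n + 1 = 0, so n = -1.

-1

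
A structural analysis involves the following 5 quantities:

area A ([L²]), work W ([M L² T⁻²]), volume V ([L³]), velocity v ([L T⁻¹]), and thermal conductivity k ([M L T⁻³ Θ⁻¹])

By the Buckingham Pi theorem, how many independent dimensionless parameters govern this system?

There are 5 variables and 4 base dimensions (M, L, T, Θ).
The dimension matrix has rank 4.
Independent dimensionless groups: 5 − 4 = 1.

1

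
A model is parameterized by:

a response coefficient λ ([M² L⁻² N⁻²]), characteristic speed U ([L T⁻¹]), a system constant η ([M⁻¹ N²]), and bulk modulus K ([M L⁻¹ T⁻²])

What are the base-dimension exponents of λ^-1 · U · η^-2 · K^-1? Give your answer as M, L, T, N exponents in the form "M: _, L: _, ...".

M: -1, L: 4, T: 1, N: -2

Collect each base-dimension exponent across the product:
  M: −(2) + (0) − 2·(-1) − (1) = -1
  L: −(-2) + (1) − 2·(0) − (-1) = 4
  T: −(0) + (-1) − 2·(0) − (-2) = 1
  N: −(-2) + (0) − 2·(2) − (0) = -2
So the dimensions are [M⁻¹ L⁴ T N⁻²].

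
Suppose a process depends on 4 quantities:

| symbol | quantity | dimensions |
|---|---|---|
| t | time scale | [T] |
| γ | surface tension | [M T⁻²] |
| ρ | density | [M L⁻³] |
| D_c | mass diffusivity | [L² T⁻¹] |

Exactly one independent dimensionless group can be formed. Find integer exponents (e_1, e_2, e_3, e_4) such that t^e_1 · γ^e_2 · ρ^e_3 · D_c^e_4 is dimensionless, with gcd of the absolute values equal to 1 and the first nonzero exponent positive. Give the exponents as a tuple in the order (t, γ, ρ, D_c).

(1, 2, -2, -3)

M: e_1·(0) + e_2·(1) + e_3·(1) + e_4·(0) = 0
L: e_1·(0) + e_2·(0) + e_3·(-3) + e_4·(2) = 0
T: e_1·(1) + e_2·(-2) + e_3·(0) + e_4·(-1) = 0
Solving this homogeneous linear system for the smallest-integer solution (first nonzero entry positive) gives (1, 2, -2, -3).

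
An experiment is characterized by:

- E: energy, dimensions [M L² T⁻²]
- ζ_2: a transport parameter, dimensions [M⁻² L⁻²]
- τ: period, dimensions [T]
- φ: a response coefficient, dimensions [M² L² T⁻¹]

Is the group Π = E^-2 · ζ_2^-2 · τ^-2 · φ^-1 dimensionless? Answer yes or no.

no

Sum the exponent of each base dimension across the product:
  M: −2·[E]_M − 2·[ζ_2]_M − 2·[τ]_M − [φ]_M = −2·(1) − 2·(-2) − 2·(0) − (2) = 0
  L: −2·[E]_L − 2·[ζ_2]_L − 2·[τ]_L − [φ]_L = −2·(2) − 2·(-2) − 2·(0) − (2) = -2
  T: −2·[E]_T − 2·[ζ_2]_T − 2·[τ]_T − [φ]_T = −2·(-2) − 2·(0) − 2·(1) − (-1) = 3
Net dimensions [L⁻² T³] ≠ [1] — not dimensionless.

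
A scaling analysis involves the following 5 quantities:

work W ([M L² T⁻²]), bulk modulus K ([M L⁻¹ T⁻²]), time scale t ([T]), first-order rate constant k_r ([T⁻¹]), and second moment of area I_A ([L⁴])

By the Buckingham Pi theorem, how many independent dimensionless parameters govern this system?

2

There are 5 variables and 3 base dimensions (M, L, T).
The dimension matrix has rank 3.
Independent dimensionless groups: 5 − 3 = 2.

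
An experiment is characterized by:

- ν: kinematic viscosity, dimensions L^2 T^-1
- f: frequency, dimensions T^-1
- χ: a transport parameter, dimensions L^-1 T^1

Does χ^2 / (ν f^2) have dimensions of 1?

Sum the exponent of each base dimension across the product:
  L: −[ν]_L − 2·[f]_L + 2·[χ]_L = −(2) − 2·(0) + 2·(-1) = -4
  T: −[ν]_T − 2·[f]_T + 2·[χ]_T = −(-1) − 2·(-1) + 2·(1) = 5
Net dimensions [L⁻⁴ T⁵] ≠ [1] — not dimensionless.

no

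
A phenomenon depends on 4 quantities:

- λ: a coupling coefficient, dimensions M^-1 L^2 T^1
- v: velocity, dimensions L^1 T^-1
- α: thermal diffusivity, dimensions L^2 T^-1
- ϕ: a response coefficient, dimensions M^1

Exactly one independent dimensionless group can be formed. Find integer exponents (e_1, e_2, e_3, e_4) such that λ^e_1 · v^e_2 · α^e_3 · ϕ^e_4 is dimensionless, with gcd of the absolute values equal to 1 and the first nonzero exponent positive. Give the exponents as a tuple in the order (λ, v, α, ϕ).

M: e_1·(-1) + e_2·(0) + e_3·(0) + e_4·(1) = 0
L: e_1·(2) + e_2·(1) + e_3·(2) + e_4·(0) = 0
T: e_1·(1) + e_2·(-1) + e_3·(-1) + e_4·(0) = 0
Solving this homogeneous linear system for the smallest-integer solution (first nonzero entry positive) gives (1, 4, -3, 1).

(1, 4, -3, 1)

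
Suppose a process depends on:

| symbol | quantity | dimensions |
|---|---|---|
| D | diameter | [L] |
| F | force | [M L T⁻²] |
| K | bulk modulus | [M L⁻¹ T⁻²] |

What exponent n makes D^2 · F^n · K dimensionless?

-1

Balance the M exponent: (1)·n from F, plus 2·(0) + (1) = 1 from the rest, must sum to zero.
n + 1 = 0, so n = -1.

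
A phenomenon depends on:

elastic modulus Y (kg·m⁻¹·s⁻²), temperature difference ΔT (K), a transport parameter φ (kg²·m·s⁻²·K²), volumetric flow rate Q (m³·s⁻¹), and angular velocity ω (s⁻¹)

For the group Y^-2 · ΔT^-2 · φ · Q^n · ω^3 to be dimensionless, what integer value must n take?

-1

Balance the L exponent: (3)·n from Q, plus −2·(-1) − 2·(0) + (1) + 3·(0) = 3 from the rest, must sum to zero.
3n + 3 = 0, so n = -1.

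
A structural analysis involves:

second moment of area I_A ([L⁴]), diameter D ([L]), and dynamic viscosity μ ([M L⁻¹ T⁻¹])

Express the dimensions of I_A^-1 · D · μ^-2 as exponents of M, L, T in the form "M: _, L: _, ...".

M: -2, L: -1, T: 2

Collect each base-dimension exponent across the product:
  M: −(0) + (0) − 2·(1) = -2
  L: −(4) + (1) − 2·(-1) = -1
  T: −(0) + (0) − 2·(-1) = 2
So the dimensions are [M⁻² L⁻¹ T²].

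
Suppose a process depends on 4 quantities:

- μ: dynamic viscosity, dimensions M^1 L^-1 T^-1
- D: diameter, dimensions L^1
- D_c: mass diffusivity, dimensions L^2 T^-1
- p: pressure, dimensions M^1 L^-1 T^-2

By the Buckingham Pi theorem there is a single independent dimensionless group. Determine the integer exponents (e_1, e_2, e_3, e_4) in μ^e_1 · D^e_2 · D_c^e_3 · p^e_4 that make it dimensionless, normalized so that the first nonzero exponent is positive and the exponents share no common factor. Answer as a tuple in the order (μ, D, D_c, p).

(1, -2, 1, -1)

M: e_1·(1) + e_2·(0) + e_3·(0) + e_4·(1) = 0
L: e_1·(-1) + e_2·(1) + e_3·(2) + e_4·(-1) = 0
T: e_1·(-1) + e_2·(0) + e_3·(-1) + e_4·(-2) = 0
Solving this homogeneous linear system for the smallest-integer solution (first nonzero entry positive) gives (1, -2, 1, -1).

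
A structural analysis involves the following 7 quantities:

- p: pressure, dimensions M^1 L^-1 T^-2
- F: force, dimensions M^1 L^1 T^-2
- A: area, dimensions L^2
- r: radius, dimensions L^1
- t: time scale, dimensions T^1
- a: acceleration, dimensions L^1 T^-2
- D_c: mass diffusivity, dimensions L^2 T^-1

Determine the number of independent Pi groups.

There are 7 variables and 3 base dimensions (M, L, T).
The dimension matrix has rank 3.
Independent dimensionless groups: 7 − 3 = 4.

4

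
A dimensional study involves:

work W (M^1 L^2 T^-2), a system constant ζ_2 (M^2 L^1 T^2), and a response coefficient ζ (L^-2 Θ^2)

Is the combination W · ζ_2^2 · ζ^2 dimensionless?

Sum the exponent of each base dimension across the product:
  M: [W]_M + 2·[ζ_2]_M + 2·[ζ]_M = (1) + 2·(2) + 2·(0) = 5
  L: [W]_L + 2·[ζ_2]_L + 2·[ζ]_L = (2) + 2·(1) + 2·(-2) = 0
  T: [W]_T + 2·[ζ_2]_T + 2·[ζ]_T = (-2) + 2·(2) + 2·(0) = 2
  Θ: [W]_Θ + 2·[ζ_2]_Θ + 2·[ζ]_Θ = (0) + 2·(0) + 2·(2) = 4
Net dimensions [M⁵ T² Θ⁴] ≠ [1] — not dimensionless.

no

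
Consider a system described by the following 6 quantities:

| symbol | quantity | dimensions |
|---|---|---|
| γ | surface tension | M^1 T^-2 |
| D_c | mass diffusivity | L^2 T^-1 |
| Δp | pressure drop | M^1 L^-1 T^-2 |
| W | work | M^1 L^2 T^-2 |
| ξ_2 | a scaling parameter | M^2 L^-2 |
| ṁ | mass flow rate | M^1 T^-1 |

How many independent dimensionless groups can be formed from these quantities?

3

There are 6 variables and 3 base dimensions (M, L, T).
The dimension matrix has rank 3.
Independent dimensionless groups: 6 − 3 = 3.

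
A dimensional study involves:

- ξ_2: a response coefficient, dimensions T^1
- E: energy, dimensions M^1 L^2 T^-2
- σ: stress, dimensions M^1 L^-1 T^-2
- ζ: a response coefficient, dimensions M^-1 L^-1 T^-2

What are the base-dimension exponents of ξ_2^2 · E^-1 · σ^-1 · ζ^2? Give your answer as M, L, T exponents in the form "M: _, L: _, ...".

Collect each base-dimension exponent across the product:
  M: 2·(0) − (1) − (1) + 2·(-1) = -4
  L: 2·(0) − (2) − (-1) + 2·(-1) = -3
  T: 2·(1) − (-2) − (-2) + 2·(-2) = 2
So the dimensions are [M⁻⁴ L⁻³ T²].

M: -4, L: -3, T: 2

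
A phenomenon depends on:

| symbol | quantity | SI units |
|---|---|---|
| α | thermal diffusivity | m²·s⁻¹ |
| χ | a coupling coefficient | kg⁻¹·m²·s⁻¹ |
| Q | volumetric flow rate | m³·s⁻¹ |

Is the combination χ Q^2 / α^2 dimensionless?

no

Sum the exponent of each base dimension across the product:
  M: −2·[α]_M + [χ]_M + 2·[Q]_M = −2·(0) + (-1) + 2·(0) = -1
  L: −2·[α]_L + [χ]_L + 2·[Q]_L = −2·(2) + (2) + 2·(3) = 4
  T: −2·[α]_T + [χ]_T + 2·[Q]_T = −2·(-1) + (-1) + 2·(-1) = -1
Net dimensions [M⁻¹ L⁴ T⁻¹] ≠ [1] — not dimensionless.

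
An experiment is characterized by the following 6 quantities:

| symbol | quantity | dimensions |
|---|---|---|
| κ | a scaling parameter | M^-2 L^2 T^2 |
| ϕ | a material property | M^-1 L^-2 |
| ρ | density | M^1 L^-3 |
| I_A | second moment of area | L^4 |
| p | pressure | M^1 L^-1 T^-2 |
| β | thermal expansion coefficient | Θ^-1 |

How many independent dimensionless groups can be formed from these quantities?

2

There are 6 variables and 4 base dimensions (M, L, T, Θ).
The dimension matrix has rank 4.
Independent dimensionless groups: 6 − 4 = 2.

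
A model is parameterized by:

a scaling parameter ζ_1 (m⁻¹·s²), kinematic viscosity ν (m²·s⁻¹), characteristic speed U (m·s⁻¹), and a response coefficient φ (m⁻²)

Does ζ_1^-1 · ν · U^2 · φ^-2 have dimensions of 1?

no

Sum the exponent of each base dimension across the product:
  L: −[ζ_1]_L + [ν]_L + 2·[U]_L − 2·[φ]_L = −(-1) + (2) + 2·(1) − 2·(-2) = 9
  T: −[ζ_1]_T + [ν]_T + 2·[U]_T − 2·[φ]_T = −(2) + (-1) + 2·(-1) − 2·(0) = -5
Net dimensions [L⁹ T⁻⁵] ≠ [1] — not dimensionless.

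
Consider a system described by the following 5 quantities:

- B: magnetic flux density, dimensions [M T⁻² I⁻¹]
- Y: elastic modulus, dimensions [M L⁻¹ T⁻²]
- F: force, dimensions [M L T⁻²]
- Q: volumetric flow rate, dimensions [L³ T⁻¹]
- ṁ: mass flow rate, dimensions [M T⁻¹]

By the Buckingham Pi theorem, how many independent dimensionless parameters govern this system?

1

There are 5 variables and 4 base dimensions (M, L, T, I).
The dimension matrix has rank 4.
Independent dimensionless groups: 5 − 4 = 1.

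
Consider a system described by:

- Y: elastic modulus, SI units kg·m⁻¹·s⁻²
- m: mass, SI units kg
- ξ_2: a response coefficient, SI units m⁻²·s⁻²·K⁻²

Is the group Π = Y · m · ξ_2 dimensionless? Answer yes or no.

no

Sum the exponent of each base dimension across the product:
  M: [Y]_M + [m]_M + [ξ_2]_M = (1) + (1) + (0) = 2
  L: [Y]_L + [m]_L + [ξ_2]_L = (-1) + (0) + (-2) = -3
  T: [Y]_T + [m]_T + [ξ_2]_T = (-2) + (0) + (-2) = -4
  Θ: [Y]_Θ + [m]_Θ + [ξ_2]_Θ = (0) + (0) + (-2) = -2
Net dimensions [M² L⁻³ T⁻⁴ Θ⁻²] ≠ [1] — not dimensionless.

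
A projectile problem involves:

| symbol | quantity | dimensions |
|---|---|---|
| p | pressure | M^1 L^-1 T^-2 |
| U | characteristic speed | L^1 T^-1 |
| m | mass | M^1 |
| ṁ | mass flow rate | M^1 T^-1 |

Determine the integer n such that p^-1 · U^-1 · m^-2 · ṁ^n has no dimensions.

3

Balance the M exponent: (1)·n from ṁ, plus −(1) − (0) − 2·(1) = -3 from the rest, must sum to zero.
n − 3 = 0, so n = 3.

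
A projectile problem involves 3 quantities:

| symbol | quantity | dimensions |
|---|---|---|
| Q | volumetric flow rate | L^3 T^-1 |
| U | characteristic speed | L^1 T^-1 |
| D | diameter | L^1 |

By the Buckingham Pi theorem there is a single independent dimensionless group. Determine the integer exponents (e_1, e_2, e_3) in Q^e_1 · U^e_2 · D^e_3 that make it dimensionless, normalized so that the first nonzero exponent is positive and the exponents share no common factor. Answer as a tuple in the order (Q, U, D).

L: e_1·(3) + e_2·(1) + e_3·(1) = 0
T: e_1·(-1) + e_2·(-1) + e_3·(0) = 0
Solving this homogeneous linear system for the smallest-integer solution (first nonzero entry positive) gives (1, -1, -2).

(1, -1, -2)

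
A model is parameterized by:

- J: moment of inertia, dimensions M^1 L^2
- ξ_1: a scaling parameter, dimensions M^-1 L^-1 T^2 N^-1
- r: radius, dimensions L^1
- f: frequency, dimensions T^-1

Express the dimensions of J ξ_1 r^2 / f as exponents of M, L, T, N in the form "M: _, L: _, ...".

Collect each base-dimension exponent across the product:
  M: (1) + (-1) + 2·(0) − (0) = 0
  L: (2) + (-1) + 2·(1) − (0) = 3
  T: (0) + (2) + 2·(0) − (-1) = 3
  N: (0) + (-1) + 2·(0) − (0) = -1
So the dimensions are [L³ T³ N⁻¹].

M: 0, L: 3, T: 3, N: -1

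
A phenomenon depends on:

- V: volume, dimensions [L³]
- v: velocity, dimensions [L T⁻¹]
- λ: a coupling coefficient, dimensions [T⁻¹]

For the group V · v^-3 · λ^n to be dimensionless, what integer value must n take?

3

Balance the T exponent: (-1)·n from λ, plus (0) − 3·(-1) = 3 from the rest, must sum to zero.
−n + 3 = 0, so n = 3.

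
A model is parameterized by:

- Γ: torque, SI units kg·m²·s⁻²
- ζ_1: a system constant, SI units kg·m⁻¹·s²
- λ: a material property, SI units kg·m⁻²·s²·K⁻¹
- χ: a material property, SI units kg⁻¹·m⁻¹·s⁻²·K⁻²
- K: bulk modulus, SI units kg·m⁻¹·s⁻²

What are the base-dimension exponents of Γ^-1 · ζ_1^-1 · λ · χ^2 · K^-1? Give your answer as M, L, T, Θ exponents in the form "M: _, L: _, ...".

M: -4, L: -4, T: 0, Θ: -5

Collect each base-dimension exponent across the product:
  M: −(1) − (1) + (1) + 2·(-1) − (1) = -4
  L: −(2) − (-1) + (-2) + 2·(-1) − (-1) = -4
  T: −(-2) − (2) + (2) + 2·(-2) − (-2) = 0
  Θ: −(0) − (0) + (-1) + 2·(-2) − (0) = -5
So the dimensions are [M⁻⁴ L⁻⁴ Θ⁻⁵].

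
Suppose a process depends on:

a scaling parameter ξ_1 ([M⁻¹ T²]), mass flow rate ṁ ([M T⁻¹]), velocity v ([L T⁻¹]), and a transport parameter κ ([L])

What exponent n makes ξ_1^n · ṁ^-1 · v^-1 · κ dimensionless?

Balance the M exponent: (-1)·n from ξ_1, plus −(1) − (0) + (0) = -1 from the rest, must sum to zero.
−n − 1 = 0, so n = -1.

-1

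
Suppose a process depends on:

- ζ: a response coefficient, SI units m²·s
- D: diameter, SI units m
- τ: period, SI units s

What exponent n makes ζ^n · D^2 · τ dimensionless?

Balance the L exponent: (2)·n from ζ, plus 2·(1) + (0) = 2 from the rest, must sum to zero.
2n + 2 = 0, so n = -1.

-1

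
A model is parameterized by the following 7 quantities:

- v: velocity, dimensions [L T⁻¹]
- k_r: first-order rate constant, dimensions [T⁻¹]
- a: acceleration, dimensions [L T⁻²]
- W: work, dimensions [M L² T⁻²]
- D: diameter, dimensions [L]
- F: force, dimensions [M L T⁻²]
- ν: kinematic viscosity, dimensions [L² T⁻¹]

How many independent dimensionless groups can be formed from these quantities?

4

There are 7 variables and 3 base dimensions (M, L, T).
The dimension matrix has rank 3.
Independent dimensionless groups: 7 − 3 = 4.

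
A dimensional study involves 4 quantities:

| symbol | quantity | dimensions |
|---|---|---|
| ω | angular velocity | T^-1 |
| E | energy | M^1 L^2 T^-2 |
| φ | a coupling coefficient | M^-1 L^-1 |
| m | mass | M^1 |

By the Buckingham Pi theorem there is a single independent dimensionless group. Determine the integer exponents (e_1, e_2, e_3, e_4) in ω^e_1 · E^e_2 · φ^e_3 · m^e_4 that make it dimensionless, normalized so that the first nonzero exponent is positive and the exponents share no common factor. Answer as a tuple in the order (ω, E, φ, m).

M: e_1·(0) + e_2·(1) + e_3·(-1) + e_4·(1) = 0
L: e_1·(0) + e_2·(2) + e_3·(-1) + e_4·(0) = 0
T: e_1·(-1) + e_2·(-2) + e_3·(0) + e_4·(0) = 0
Solving this homogeneous linear system for the smallest-integer solution (first nonzero entry positive) gives (2, -1, -2, -1).

(2, -1, -2, -1)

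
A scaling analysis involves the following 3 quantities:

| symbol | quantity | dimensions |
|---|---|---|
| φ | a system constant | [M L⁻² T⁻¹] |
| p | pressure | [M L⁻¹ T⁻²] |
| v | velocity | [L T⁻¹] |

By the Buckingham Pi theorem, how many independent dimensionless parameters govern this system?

There are 3 variables and 3 base dimensions (M, L, T).
The dimension matrix has rank 2 (less than 3: the dimension vectors are linearly dependent).
Independent dimensionless groups: 3 − 2 = 1.

1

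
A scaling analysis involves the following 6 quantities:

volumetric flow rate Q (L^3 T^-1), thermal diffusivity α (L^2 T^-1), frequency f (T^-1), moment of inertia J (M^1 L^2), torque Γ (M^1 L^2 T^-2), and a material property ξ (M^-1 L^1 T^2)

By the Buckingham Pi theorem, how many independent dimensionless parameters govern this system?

There are 6 variables and 3 base dimensions (M, L, T).
The dimension matrix has rank 3.
Independent dimensionless groups: 6 − 3 = 3.

3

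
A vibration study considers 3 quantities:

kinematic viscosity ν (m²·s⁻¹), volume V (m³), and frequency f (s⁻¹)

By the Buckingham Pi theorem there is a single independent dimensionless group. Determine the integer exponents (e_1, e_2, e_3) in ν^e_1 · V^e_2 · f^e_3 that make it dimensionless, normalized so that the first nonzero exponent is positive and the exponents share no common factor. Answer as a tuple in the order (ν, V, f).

(3, -2, -3)

L: e_1·(2) + e_2·(3) + e_3·(0) = 0
T: e_1·(-1) + e_2·(0) + e_3·(-1) = 0
Solving this homogeneous linear system for the smallest-integer solution (first nonzero entry positive) gives (3, -2, -3).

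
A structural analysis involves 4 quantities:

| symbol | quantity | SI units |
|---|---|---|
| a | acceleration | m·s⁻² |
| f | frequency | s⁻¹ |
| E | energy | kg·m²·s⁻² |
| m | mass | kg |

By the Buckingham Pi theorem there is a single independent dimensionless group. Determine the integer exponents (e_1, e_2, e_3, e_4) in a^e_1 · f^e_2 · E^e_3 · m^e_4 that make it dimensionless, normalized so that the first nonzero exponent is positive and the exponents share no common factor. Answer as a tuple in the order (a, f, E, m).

(2, -2, -1, 1)

M: e_1·(0) + e_2·(0) + e_3·(1) + e_4·(1) = 0
L: e_1·(1) + e_2·(0) + e_3·(2) + e_4·(0) = 0
T: e_1·(-2) + e_2·(-1) + e_3·(-2) + e_4·(0) = 0
Solving this homogeneous linear system for the smallest-integer solution (first nonzero entry positive) gives (2, -2, -1, 1).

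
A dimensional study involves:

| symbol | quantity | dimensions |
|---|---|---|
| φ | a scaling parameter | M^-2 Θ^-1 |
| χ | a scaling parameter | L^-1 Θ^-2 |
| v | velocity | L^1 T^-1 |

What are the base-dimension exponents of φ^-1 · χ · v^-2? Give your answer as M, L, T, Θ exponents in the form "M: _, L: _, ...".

Collect each base-dimension exponent across the product:
  M: −(-2) + (0) − 2·(0) = 2
  L: −(0) + (-1) − 2·(1) = -3
  T: −(0) + (0) − 2·(-1) = 2
  Θ: −(-1) + (-2) − 2·(0) = -1
So the dimensions are [M² L⁻³ T² Θ⁻¹].

M: 2, L: -3, T: 2, Θ: -1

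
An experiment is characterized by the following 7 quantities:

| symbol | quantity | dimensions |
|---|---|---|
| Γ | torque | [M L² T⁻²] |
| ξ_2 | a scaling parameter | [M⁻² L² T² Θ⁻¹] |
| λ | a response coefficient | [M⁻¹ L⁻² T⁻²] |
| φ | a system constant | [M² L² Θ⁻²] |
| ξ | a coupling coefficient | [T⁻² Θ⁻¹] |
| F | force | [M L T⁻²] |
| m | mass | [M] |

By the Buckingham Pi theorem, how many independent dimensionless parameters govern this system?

There are 7 variables and 4 base dimensions (M, L, T, Θ).
The dimension matrix has rank 4.
Independent dimensionless groups: 7 − 4 = 3.

3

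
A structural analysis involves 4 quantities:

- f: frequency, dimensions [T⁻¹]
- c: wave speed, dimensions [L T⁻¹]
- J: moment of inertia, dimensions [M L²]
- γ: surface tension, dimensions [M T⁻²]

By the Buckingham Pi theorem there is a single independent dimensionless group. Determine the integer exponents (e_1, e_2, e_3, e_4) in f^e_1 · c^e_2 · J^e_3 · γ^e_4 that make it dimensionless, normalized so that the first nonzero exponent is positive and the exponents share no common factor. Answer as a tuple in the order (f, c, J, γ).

(4, -2, 1, -1)

M: e_1·(0) + e_2·(0) + e_3·(1) + e_4·(1) = 0
L: e_1·(0) + e_2·(1) + e_3·(2) + e_4·(0) = 0
T: e_1·(-1) + e_2·(-1) + e_3·(0) + e_4·(-2) = 0
Solving this homogeneous linear system for the smallest-integer solution (first nonzero entry positive) gives (4, -2, 1, -1).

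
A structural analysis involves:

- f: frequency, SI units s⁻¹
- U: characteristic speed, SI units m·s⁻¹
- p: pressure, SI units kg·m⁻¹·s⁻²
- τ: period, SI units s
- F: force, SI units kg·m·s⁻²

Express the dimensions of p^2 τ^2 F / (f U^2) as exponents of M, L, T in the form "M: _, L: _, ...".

Collect each base-dimension exponent across the product:
  M: −(0) − 2·(0) + 2·(1) + 2·(0) + (1) = 3
  L: −(0) − 2·(1) + 2·(-1) + 2·(0) + (1) = -3
  T: −(-1) − 2·(-1) + 2·(-2) + 2·(1) + (-2) = -1
So the dimensions are [M³ L⁻³ T⁻¹].

M: 3, L: -3, T: -1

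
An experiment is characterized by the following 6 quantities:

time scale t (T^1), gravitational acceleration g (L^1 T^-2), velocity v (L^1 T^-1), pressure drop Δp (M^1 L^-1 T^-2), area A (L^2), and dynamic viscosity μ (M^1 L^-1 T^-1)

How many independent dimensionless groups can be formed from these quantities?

There are 6 variables and 3 base dimensions (M, L, T).
The dimension matrix has rank 3.
Independent dimensionless groups: 6 − 3 = 3.

3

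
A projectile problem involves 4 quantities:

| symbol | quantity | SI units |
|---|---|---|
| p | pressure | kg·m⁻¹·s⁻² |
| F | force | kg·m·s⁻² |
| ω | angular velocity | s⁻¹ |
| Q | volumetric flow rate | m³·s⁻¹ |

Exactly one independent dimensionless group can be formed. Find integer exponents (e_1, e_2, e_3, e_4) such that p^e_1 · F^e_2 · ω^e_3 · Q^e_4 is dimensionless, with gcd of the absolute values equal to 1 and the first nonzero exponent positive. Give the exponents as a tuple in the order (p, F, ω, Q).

M: e_1·(1) + e_2·(1) + e_3·(0) + e_4·(0) = 0
L: e_1·(-1) + e_2·(1) + e_3·(0) + e_4·(3) = 0
T: e_1·(-2) + e_2·(-2) + e_3·(-1) + e_4·(-1) = 0
Solving this homogeneous linear system for the smallest-integer solution (first nonzero entry positive) gives (3, -3, -2, 2).

(3, -3, -2, 2)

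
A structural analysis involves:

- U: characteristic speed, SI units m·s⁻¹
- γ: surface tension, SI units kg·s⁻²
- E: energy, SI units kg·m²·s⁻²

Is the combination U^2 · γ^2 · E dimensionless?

Sum the exponent of each base dimension across the product:
  M: 2·[U]_M + 2·[γ]_M + [E]_M = 2·(0) + 2·(1) + (1) = 3
  L: 2·[U]_L + 2·[γ]_L + [E]_L = 2·(1) + 2·(0) + (2) = 4
  T: 2·[U]_T + 2·[γ]_T + [E]_T = 2·(-1) + 2·(-2) + (-2) = -8
Net dimensions [M³ L⁴ T⁻⁸] ≠ [1] — not dimensionless.

no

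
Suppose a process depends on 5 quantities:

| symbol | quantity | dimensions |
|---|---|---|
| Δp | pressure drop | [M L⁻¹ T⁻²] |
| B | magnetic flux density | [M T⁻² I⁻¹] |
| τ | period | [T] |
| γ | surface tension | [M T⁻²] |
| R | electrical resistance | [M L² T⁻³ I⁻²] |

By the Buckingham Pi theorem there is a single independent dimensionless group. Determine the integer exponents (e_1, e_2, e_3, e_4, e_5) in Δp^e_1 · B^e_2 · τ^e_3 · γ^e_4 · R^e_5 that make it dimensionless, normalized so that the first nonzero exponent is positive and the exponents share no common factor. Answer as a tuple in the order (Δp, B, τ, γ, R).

(2, -2, 1, -1, 1)

M: e_1·(1) + e_2·(1) + e_3·(0) + e_4·(1) + e_5·(1) = 0
L: e_1·(-1) + e_2·(0) + e_3·(0) + e_4·(0) + e_5·(2) = 0
T: e_1·(-2) + e_2·(-2) + e_3·(1) + e_4·(-2) + e_5·(-3) = 0
I: e_1·(0) + e_2·(-1) + e_3·(0) + e_4·(0) + e_5·(-2) = 0
Solving this homogeneous linear system for the smallest-integer solution (first nonzero entry positive) gives (2, -2, 1, -1, 1).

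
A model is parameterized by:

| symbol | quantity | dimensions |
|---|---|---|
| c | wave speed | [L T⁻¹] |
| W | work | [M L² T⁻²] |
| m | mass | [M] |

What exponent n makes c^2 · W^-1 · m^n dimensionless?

Balance the M exponent: (1)·n from m, plus 2·(0) − (1) = -1 from the rest, must sum to zero.
n − 1 = 0, so n = 1.

1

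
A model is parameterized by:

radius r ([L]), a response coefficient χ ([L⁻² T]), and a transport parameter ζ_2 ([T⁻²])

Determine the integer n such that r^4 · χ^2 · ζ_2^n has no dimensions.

Balance the T exponent: (-2)·n from ζ_2, plus 4·(0) + 2·(1) = 2 from the rest, must sum to zero.
-2n + 2 = 0, so n = 1.

1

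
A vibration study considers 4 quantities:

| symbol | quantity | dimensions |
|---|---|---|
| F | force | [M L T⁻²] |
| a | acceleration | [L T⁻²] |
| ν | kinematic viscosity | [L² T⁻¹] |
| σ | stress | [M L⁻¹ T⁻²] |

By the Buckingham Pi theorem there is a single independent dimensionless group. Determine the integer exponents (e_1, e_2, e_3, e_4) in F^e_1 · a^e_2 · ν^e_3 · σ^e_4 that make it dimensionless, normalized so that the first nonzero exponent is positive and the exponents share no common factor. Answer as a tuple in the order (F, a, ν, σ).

M: e_1·(1) + e_2·(0) + e_3·(0) + e_4·(1) = 0
L: e_1·(1) + e_2·(1) + e_3·(2) + e_4·(-1) = 0
T: e_1·(-2) + e_2·(-2) + e_3·(-1) + e_4·(-2) = 0
Solving this homogeneous linear system for the smallest-integer solution (first nonzero entry positive) gives (3, 2, -4, -3).

(3, 2, -4, -3)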